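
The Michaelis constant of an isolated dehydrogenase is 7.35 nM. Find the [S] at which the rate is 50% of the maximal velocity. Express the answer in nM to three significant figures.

7.35 nM

v/Vmax = [S]/(Km+[S]) = 0.5, so [S] = Km·0.5/(1 − 0.5) = 7.35 × 1.000.
[S] = 7.35 nM.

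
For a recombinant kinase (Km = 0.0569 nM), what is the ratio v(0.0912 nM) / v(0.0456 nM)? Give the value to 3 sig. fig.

1.38

The fractional saturations are [S]/(Km+[S]) = 0.0456/0.1025 = 0.4449 and 0.0912/0.1481 = 0.6158.
v₂/v₁ is just their ratio: 0.6158/0.4449 = 1.38.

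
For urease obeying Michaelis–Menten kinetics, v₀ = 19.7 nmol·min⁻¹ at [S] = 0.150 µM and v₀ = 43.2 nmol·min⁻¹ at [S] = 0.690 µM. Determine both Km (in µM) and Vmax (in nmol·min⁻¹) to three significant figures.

In reciprocal form, 1/v = (Km/Vmax)·(1/[S]) + 1/Vmax. The two points give (1/[S], 1/v) = (6.667, 0.05076) and (1.449, 0.02315).
Slope = (0.05076 − 0.02315)/(6.667 − 1.449) = 0.005293; intercept = 0.05076 − 0.005293×6.667 = 0.01548.
Vmax = 1/intercept = 64.6 nmol·min⁻¹; Km = slope × Vmax = 0.005293 × 64.6 = 0.342 µM.

Km = 0.342 µM; Vmax = 64.6 nmol·min⁻¹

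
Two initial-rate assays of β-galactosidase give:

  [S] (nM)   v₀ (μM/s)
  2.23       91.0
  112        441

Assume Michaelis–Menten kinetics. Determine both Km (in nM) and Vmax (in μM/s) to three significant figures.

In reciprocal form, 1/v = (Km/Vmax)·(1/[S]) + 1/Vmax. The two points give (1/[S], 1/v) = (0.4484, 0.01099) and (0.008929, 0.002268).
Slope = (0.01099 − 0.002268)/(0.4484 − 0.008929) = 0.01984; intercept = 0.01099 − 0.01984×0.4484 = 0.002090.
Vmax = 1/intercept = 478 μM/s; Km = slope × Vmax = 0.01984 × 478 = 9.49 nM.

Km = 9.49 nM; Vmax = 478 μM/s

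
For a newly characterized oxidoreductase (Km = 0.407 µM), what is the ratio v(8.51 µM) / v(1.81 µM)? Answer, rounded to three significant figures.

1.17

The fractional saturations are [S]/(Km+[S]) = 1.81/2.217 = 0.8164 and 8.51/8.917 = 0.9544.
v₂/v₁ is just their ratio: 0.9544/0.8164 = 1.17.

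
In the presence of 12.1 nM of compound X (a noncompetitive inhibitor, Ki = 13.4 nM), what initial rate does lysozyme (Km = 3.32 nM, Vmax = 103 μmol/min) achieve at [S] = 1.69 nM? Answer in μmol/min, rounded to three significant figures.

18.3 μmol/min

α = 1 + [I]/Ki = 1 + 12.1/13.4 = 1.903.
For a noncompetitive inhibitor, Vmax is reduced to Vmax/α while Km is unchanged: Km,app = 3.32 nM, Vmax,app = 54.1 μmol/min.
v = Vmax,app·[S]/(Km,app + [S]) = 54.1 × 1.69/(3.32 + 1.69) = 18.3 μmol/min.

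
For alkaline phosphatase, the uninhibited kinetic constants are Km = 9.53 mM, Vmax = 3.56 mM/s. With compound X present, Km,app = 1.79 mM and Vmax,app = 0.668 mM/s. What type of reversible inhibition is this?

uncompetitive

Both Km and Vmax decrease by the same factor (~5.33-fold) — characteristic of uncompetitive inhibition.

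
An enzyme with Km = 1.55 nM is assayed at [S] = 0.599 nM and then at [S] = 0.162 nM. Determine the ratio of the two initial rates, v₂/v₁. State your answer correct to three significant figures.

0.339

Since Vmax cancels, v₂/v₁ = [S]₂(Km+[S]₁) / [S]₁(Km+[S]₂).
= 0.162×(1.55+0.599) / (0.599×(1.55+0.162)) = 0.3481/1.025 = 0.339.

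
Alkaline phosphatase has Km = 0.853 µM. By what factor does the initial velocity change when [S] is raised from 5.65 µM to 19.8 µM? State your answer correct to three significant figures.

Since Vmax cancels, v₂/v₁ = [S]₂(Km+[S]₁) / [S]₁(Km+[S]₂).
= 19.8×(0.853+5.65) / (5.65×(0.853+19.8)) = 128.8/116.7 = 1.10.

1.10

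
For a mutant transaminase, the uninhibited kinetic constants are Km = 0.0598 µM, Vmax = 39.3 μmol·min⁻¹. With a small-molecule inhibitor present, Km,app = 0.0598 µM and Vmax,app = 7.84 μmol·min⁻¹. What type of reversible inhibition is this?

Vmax decreases (39.3 → 7.84 μmol·min⁻¹) while Km is unchanged — pure noncompetitive inhibition.

noncompetitive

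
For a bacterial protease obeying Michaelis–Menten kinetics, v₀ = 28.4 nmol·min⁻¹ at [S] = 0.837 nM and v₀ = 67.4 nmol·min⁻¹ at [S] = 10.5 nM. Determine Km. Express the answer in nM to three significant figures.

From v = Vmax[S]/(Km+[S]), each point gives Vmax = v(Km+[S])/[S].
Equating: 28.4(Km+0.837)/0.837 = 67.4(Km+10.5)/10.5.
33.93·Km + 28.4 = 6.419·Km + 67.4, so (33.93 − 6.419)·Km = 67.4 − 28.4.
Km = 39.00/27.51 = 1.42 nM; then Vmax = 28.4(1.42+0.837)/0.837 = 76.5 nmol·min⁻¹.

1.42 nM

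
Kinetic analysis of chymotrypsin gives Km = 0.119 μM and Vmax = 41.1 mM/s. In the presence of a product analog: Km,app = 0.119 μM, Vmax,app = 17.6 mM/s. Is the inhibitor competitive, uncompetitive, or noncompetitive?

Vmax decreases (41.1 → 17.6 mM/s) while Km is unchanged — pure noncompetitive inhibition.

noncompetitive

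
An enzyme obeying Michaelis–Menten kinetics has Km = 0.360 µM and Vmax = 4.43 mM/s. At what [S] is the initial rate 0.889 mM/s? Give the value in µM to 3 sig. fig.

Rearranging v = Vmax[S]/(Km+[S]) gives [S] = Km·v/(Vmax − v).
[S] = 0.360 × 0.889 / (4.43 − 0.889) = 0.3200/3.541 = 0.0904 µM.

0.0904 µM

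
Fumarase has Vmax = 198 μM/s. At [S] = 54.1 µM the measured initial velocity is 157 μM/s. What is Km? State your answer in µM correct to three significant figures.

14.1 µM

v/Vmax = 157/198 = 0.7929 = [S]/(Km+[S]).
So Km + [S] = [S]/0.7929 = 68.23 µM, giving Km = 68.23 − 54.1 = 14.1 µM.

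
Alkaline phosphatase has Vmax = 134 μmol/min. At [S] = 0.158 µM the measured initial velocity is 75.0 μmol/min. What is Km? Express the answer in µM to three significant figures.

0.124 µM

From v = Vmax[S]/(Km+[S]), Km = [S](Vmax − v)/v.
Km = 0.158 × (134 − 75.0) / 75.0 = 9.322/75.0 = 0.124 µM.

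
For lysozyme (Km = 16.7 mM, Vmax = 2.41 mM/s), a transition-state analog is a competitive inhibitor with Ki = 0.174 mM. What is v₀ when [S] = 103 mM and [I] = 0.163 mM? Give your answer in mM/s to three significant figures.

1.83 mM/s

α = 1 + [I]/Ki = 1 + 0.163/0.174 = 1.937.
For a competitive inhibitor, Vmax is unchanged and the apparent Km becomes α·Km: Km,app = 32.3 mM, Vmax,app = 2.41 mM/s.
v = Vmax,app·[S]/(Km,app + [S]) = 2.41 × 103/(32.3 + 103) = 1.83 mM/s.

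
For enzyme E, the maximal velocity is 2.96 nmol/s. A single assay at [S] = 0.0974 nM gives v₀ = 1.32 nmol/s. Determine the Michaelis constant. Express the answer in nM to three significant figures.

0.121 nM

From v = Vmax[S]/(Km+[S]), Km = [S](Vmax − v)/v.
Km = 0.0974 × (2.96 − 1.32) / 1.32 = 0.1597/1.32 = 0.121 nM.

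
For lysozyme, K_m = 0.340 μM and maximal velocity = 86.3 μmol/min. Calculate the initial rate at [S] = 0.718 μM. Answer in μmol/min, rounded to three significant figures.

v = Vmax·[S]/(Km + [S]) = 86.3 × 0.718 / (0.340 + 0.718)
  = 61.96 / 1.058 = 58.6 μmol/min.

58.6 μmol/min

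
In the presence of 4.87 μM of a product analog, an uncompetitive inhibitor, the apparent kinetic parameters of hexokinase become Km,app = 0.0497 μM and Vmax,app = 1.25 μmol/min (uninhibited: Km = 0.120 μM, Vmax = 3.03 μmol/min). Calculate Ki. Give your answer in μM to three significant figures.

3.42 μM

Uncompetitive: Vmax,app = Vmax/α (and Km,app = Km/α) with α = 1 + [I]/Ki.
α = Vmax/Vmax,app = 3.03/1.25 = 2.424.
Ki = [I]/(α − 1) = 4.87/1.424 = 3.42 μM.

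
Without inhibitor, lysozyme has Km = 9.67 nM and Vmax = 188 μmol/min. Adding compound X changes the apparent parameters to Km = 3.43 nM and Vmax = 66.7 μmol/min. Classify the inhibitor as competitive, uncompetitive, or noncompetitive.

uncompetitive

Both Km and Vmax decrease by the same factor (~2.82-fold) — characteristic of uncompetitive inhibition.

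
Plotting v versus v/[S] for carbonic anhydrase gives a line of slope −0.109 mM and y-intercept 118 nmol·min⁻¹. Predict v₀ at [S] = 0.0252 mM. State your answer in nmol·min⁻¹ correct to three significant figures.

22.2 nmol·min⁻¹

In the Eadie–Hofstee form v = Vmax − Km·(v/[S]), the slope is −Km and the intercept is Vmax, so Km = 0.109 mM and Vmax = 118 nmol·min⁻¹.
v = 118 × 0.0252/(0.109 + 0.0252) = 22.2 nmol·min⁻¹.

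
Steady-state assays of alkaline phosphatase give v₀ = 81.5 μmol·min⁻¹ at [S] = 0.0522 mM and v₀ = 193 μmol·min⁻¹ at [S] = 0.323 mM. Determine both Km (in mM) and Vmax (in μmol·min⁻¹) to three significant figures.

From v = Vmax[S]/(Km+[S]), each point gives Vmax = v(Km+[S])/[S].
Equating: 81.5(Km+0.0522)/0.0522 = 193(Km+0.323)/0.323.
1561·Km + 81.5 = 597.5·Km + 193, so (1561 − 597.5)·Km = 193 − 81.5.
Km = 111.5/963.8 = 0.116 mM; then Vmax = 81.5(0.116+0.0522)/0.0522 = 262 μmol·min⁻¹.

Km = 0.116 mM; Vmax = 262 μmol·min⁻¹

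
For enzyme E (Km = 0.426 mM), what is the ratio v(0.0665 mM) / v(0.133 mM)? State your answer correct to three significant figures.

The fractional saturations are [S]/(Km+[S]) = 0.133/0.5590 = 0.2379 and 0.0665/0.4925 = 0.1350.
v₂/v₁ is just their ratio: 0.1350/0.2379 = 0.568.

0.568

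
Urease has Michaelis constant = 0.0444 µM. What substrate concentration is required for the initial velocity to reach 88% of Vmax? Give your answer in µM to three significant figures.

v/Vmax = [S]/(Km+[S]) = 0.88, so [S] = Km·0.88/(1 − 0.88) = 0.0444 × 7.333.
[S] = 0.326 µM.

0.326 µM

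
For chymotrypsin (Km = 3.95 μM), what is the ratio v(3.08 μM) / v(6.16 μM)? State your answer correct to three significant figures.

Since Vmax cancels, v₂/v₁ = [S]₂(Km+[S]₁) / [S]₁(Km+[S]₂).
= 3.08×(3.95+6.16) / (6.16×(3.95+3.08)) = 31.14/43.30 = 0.719.

0.719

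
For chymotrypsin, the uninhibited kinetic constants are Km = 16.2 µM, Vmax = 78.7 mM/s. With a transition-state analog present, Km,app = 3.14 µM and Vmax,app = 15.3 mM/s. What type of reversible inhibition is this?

Both Km and Vmax decrease by the same factor (~5.16-fold) — characteristic of uncompetitive inhibition.

uncompetitive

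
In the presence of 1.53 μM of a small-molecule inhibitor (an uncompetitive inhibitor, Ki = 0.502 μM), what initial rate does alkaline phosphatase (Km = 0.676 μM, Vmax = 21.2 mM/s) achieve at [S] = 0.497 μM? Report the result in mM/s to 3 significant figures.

3.92 mM/s

With α = 1 + [I]/Ki = 1 + 1.53/0.502 = 4.048, the uncompetitive rate law is v = (Vmax/α)·[S] / (Km/α + [S]).
v = (21.2/4.048)×0.497 / (0.676/4.048 + 0.497) = 2.603/0.6640 = 3.92 mM/s.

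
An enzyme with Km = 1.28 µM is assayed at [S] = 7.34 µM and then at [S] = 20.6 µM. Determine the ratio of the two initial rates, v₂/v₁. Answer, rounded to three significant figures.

Since Vmax cancels, v₂/v₁ = [S]₂(Km+[S]₁) / [S]₁(Km+[S]₂).
= 20.6×(1.28+7.34) / (7.34×(1.28+20.6)) = 177.6/160.6 = 1.11.

1.11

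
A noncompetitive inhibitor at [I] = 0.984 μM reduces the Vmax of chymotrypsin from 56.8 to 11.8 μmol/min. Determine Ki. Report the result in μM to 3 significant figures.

Noncompetitive: Vmax,app = Vmax/α with α = 1 + [I]/Ki.
α = Vmax/Vmax,app = 56.8/11.8 = 4.814.
Ki = [I]/(α − 1) = 0.984/3.814 = 0.258 μM.

0.258 μM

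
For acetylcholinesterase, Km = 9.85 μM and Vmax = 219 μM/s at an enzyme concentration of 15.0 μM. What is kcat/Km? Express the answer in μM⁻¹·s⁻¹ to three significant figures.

kcat = Vmax/[E]total = 219/15.0 = 14.6 s⁻¹.
kcat/Km = 14.6/9.85 = 1.48 μM⁻¹·s⁻¹.

1.48 μM⁻¹·s⁻¹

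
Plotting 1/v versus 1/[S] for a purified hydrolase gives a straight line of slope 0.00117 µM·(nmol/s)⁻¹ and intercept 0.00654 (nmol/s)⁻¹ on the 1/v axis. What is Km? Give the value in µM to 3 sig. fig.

0.179 µM

y-intercept = 1/Vmax ⇒ Vmax = 153 nmol/s; slope = Km/Vmax ⇒ Km = slope × Vmax.
Km = 0.00117 × 153 = 0.179 µM.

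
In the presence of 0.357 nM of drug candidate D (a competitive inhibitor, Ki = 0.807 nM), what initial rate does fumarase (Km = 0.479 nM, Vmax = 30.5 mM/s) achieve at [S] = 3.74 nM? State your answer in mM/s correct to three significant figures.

25.7 mM/s

With α = 1 + [I]/Ki = 1 + 0.357/0.807 = 1.442, the competitive rate law is v = Vmax[S] / (αKm + [S]).
v = 30.5×3.74 / (1.442×0.479 + 3.74) = 114.1/4.431 = 25.7 mM/s.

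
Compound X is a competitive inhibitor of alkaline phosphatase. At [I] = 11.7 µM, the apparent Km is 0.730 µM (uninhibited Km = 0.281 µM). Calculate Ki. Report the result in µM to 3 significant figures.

7.32 µM

Competitive: Km,app = α·Km with α = 1 + [I]/Ki.
α = Km,app/Km = 0.730/0.281 = 2.598.
Ki = [I]/(α − 1) = 11.7/1.598 = 7.32 µM.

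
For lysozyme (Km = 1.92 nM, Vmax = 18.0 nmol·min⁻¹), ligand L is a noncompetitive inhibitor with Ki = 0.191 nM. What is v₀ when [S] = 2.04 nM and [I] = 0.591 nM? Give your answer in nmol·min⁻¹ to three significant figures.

With α = 1 + [I]/Ki = 1 + 0.591/0.191 = 4.094, the noncompetitive rate law is v = (Vmax/α)·[S] / (Km + [S]).
v = (18.0/4.094)×2.04 / (1.92 + 2.04) = 8.969/3.960 = 2.26 nmol·min⁻¹.

2.26 nmol·min⁻¹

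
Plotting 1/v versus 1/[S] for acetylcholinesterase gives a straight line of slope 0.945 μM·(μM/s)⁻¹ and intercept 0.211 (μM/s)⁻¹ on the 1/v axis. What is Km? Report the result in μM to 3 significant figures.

y-intercept = 1/Vmax ⇒ Vmax = 4.74 μM/s; slope = Km/Vmax ⇒ Km = slope × Vmax.
Km = 0.945 × 4.74 = 4.48 μM.

4.48 μM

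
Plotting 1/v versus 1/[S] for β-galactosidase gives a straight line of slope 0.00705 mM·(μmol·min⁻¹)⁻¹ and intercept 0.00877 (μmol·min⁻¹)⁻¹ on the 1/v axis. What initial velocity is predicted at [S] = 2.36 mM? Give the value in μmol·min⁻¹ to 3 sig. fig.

85.1 μmol·min⁻¹

The y-intercept is 1/Vmax, so Vmax = 1/0.00877 = 114 μmol·min⁻¹.
The slope is Km/Vmax, so Km = 0.00705 × 114 = 0.804 mM.
Then v = 114 × 2.36/(0.804 + 2.36) = 85.1 μmol·min⁻¹.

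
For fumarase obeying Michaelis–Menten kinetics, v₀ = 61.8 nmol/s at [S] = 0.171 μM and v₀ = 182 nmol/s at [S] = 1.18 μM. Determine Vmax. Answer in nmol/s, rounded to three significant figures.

271 nmol/s

In reciprocal form, 1/v = (Km/Vmax)·(1/[S]) + 1/Vmax. The two points give (1/[S], 1/v) = (5.848, 0.01618) and (0.8475, 0.005495).
Slope = (0.01618 − 0.005495)/(5.848 − 0.8475) = 0.002137; intercept = 0.01618 − 0.002137×5.848 = 0.003683.
Vmax = 1/intercept = 271 nmol/s; Km = slope × Vmax = 0.002137 × 271 = 0.580 μM.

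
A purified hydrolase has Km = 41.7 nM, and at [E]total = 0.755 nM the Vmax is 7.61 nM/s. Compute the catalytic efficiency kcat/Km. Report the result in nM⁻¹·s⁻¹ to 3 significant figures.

0.242 nM⁻¹·s⁻¹

kcat = Vmax/[E]total = 7.61/0.755 = 10.1 s⁻¹.
kcat/Km = 10.1/41.7 = 0.242 nM⁻¹·s⁻¹.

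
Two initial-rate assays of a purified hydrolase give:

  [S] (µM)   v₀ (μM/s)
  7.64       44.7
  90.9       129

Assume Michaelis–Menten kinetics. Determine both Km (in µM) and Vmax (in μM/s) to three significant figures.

Km = 19.0 µM; Vmax = 156 μM/s

In reciprocal form, 1/v = (Km/Vmax)·(1/[S]) + 1/Vmax. The two points give (1/[S], 1/v) = (0.1309, 0.02237) and (0.01100, 0.007752).
Slope = (0.02237 − 0.007752)/(0.1309 − 0.01100) = 0.1219; intercept = 0.02237 − 0.1219×0.1309 = 0.006410.
Vmax = 1/intercept = 156 μM/s; Km = slope × Vmax = 0.1219 × 156 = 19.0 µM.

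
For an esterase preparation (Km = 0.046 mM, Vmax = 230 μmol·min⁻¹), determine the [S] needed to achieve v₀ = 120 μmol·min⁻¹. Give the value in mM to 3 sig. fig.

The required fractional saturation is v/Vmax = 120/230 = 0.5217.
Then [S]/(Km+[S]) = 0.5217 ⇒ [S] = 0.046 × 0.5217/(1 − 0.5217) = 0.0502 mM.

0.0502 mM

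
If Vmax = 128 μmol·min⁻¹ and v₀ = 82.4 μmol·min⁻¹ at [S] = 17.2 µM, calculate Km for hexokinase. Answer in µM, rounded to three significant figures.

v/Vmax = 82.4/128 = 0.6438 = [S]/(Km+[S]).
So Km + [S] = [S]/0.6438 = 26.72 µM, giving Km = 26.72 − 17.2 = 9.52 µM.

9.52 µM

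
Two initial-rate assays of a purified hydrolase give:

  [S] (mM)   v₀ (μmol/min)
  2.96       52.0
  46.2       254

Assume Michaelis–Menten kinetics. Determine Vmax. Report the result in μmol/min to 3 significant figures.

346 μmol/min

From v = Vmax[S]/(Km+[S]), each point gives Vmax = v(Km+[S])/[S].
Equating: 52.0(Km+2.96)/2.96 = 254(Km+46.2)/46.2.
17.57·Km + 52.0 = 5.498·Km + 254, so (17.57 − 5.498)·Km = 254 − 52.0.
Km = 202.0/12.07 = 16.7 mM; then Vmax = 52.0(16.7+2.96)/2.96 = 346 μmol/min.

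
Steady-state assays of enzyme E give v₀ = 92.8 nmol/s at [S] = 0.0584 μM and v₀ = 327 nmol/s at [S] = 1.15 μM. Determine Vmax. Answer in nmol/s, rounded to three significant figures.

378 nmol/s

From v = Vmax[S]/(Km+[S]), each point gives Vmax = v(Km+[S])/[S].
Equating: 92.8(Km+0.0584)/0.0584 = 327(Km+1.15)/1.15.
1589·Km + 92.8 = 284.3·Km + 327, so (1589 − 284.3)·Km = 327 − 92.8.
Km = 234.2/1305 = 0.180 μM; then Vmax = 92.8(0.180+0.0584)/0.0584 = 378 nmol/s.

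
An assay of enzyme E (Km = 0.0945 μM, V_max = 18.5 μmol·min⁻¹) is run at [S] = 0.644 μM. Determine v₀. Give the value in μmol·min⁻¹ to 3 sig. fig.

v = Vmax·[S]/(Km + [S]) = 18.5 × 0.644 / (0.0945 + 0.644)
  = 11.91 / 0.7385 = 16.1 μmol·min⁻¹.

16.1 μmol·min⁻¹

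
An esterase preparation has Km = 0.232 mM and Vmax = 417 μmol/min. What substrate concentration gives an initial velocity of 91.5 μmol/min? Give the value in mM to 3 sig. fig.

Rearranging v = Vmax[S]/(Km+[S]) gives [S] = Km·v/(Vmax − v).
[S] = 0.232 × 91.5 / (417 − 91.5) = 21.23/325.5 = 0.0652 mM.

0.0652 mM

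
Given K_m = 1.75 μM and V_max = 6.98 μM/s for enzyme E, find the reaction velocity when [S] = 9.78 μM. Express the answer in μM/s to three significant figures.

[S]/(Km+[S]) = 9.78/11.53 = 0.8482, the fractional saturation.
v = 0.8482 × Vmax = 0.8482 × 6.98 = 5.92 μM/s.

5.92 μM/s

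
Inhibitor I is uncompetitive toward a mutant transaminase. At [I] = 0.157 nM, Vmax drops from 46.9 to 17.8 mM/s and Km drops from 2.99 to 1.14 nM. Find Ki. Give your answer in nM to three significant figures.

0.0960 nM

Uncompetitive: Vmax,app = Vmax/α (and Km,app = Km/α) with α = 1 + [I]/Ki.
α = Vmax/Vmax,app = 46.9/17.8 = 2.635.
Since α = 1 + [I]/Ki, [I]/Ki = 2.635 − 1 = 1.635 and Ki = 0.157/1.635 = 0.0960 nM.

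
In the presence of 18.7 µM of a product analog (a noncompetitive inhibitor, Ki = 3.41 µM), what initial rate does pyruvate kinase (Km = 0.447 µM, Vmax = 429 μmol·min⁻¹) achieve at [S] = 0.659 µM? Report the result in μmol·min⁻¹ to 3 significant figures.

39.4 μmol·min⁻¹

α = 1 + [I]/Ki = 1 + 18.7/3.41 = 6.484.
For a noncompetitive inhibitor, Vmax is reduced to Vmax/α while Km is unchanged: Km,app = 0.447 µM, Vmax,app = 66.2 μmol·min⁻¹.
v = Vmax,app·[S]/(Km,app + [S]) = 66.2 × 0.659/(0.447 + 0.659) = 39.4 μmol·min⁻¹.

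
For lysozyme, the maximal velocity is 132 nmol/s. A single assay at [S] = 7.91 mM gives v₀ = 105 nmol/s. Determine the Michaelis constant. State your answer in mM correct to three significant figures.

v/Vmax = 105/132 = 0.7955 = [S]/(Km+[S]).
So Km + [S] = [S]/0.7955 = 9.944 mM, giving Km = 9.944 − 7.91 = 2.03 mM.

2.03 mM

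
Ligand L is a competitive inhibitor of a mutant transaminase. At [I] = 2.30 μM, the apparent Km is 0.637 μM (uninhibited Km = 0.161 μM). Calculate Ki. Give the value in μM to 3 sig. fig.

0.778 μM

Competitive: Km,app = α·Km with α = 1 + [I]/Ki.
α = Km,app/Km = 0.637/0.161 = 3.957.
Since α = 1 + [I]/Ki, [I]/Ki = 3.957 − 1 = 2.957 and Ki = 2.30/2.957 = 0.778 μM.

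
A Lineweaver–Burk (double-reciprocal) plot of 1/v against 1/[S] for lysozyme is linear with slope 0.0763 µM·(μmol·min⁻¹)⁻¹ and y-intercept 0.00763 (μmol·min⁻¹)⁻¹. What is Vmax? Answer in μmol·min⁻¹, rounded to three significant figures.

131 μmol·min⁻¹

The y-intercept of a Lineweaver–Burk plot equals 1/Vmax, so Vmax = 1/0.00763 = 131 μmol·min⁻¹.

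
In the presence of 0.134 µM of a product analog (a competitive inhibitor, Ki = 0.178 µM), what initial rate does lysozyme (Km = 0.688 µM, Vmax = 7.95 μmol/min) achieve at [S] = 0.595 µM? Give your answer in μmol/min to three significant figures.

2.63 μmol/min

With α = 1 + [I]/Ki = 1 + 0.134/0.178 = 1.753, the competitive rate law is v = Vmax[S] / (αKm + [S]).
v = 7.95×0.595 / (1.753×0.688 + 0.595) = 4.730/1.801 = 2.63 μmol/min.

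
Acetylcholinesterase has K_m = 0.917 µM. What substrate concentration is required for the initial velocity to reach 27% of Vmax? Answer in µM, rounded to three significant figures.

v/Vmax = [S]/(Km+[S]) = 0.27, so [S] = Km·0.27/(1 − 0.27) = 0.917 × 0.3699.
[S] = 0.339 µM.

0.339 µM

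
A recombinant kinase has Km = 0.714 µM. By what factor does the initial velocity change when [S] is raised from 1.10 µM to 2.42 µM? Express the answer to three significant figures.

1.27

The fractional saturations are [S]/(Km+[S]) = 1.10/1.814 = 0.6064 and 2.42/3.134 = 0.7722.
v₂/v₁ is just their ratio: 0.7722/0.6064 = 1.27.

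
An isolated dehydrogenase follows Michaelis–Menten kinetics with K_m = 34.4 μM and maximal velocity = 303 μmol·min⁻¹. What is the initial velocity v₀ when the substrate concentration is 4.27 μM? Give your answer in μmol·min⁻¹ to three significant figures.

33.5 μmol·min⁻¹

[S]/(Km+[S]) = 4.27/38.67 = 0.1104, the fractional saturation.
v = 0.1104 × Vmax = 0.1104 × 303 = 33.5 μmol·min⁻¹.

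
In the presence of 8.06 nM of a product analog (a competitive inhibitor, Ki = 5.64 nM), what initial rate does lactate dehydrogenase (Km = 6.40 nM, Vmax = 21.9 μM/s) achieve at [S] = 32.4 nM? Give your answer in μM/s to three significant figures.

14.8 μM/s

With α = 1 + [I]/Ki = 1 + 8.06/5.64 = 2.429, the competitive rate law is v = Vmax[S] / (αKm + [S]).
v = 21.9×32.4 / (2.429×6.40 + 32.4) = 709.6/47.95 = 14.8 μM/s.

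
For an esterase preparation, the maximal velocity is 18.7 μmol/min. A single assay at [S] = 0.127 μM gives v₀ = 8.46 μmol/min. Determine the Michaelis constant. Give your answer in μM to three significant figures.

0.154 μM

From v = Vmax[S]/(Km+[S]), Km = [S](Vmax − v)/v.
Km = 0.127 × (18.7 − 8.46) / 8.46 = 1.300/8.46 = 0.154 μM.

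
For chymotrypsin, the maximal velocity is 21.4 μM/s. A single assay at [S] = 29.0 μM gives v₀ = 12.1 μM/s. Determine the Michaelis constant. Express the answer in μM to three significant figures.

From v = Vmax[S]/(Km+[S]), Km = [S](Vmax − v)/v.
Km = 29.0 × (21.4 − 12.1) / 12.1 = 269.7/12.1 = 22.3 μM.

22.3 μM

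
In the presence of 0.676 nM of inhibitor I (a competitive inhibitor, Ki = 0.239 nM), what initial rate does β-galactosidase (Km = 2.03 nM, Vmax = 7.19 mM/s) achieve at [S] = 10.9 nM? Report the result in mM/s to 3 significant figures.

α = 1 + [I]/Ki = 1 + 0.676/0.239 = 3.828.
For a competitive inhibitor, Vmax is unchanged and the apparent Km becomes α·Km: Km,app = 7.77 nM, Vmax,app = 7.19 mM/s.
v = Vmax,app·[S]/(Km,app + [S]) = 7.19 × 10.9/(7.77 + 10.9) = 4.20 mM/s.

4.20 mM/s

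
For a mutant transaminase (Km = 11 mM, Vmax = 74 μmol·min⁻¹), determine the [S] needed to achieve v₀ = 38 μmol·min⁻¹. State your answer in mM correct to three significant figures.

The required fractional saturation is v/Vmax = 38/74 = 0.5135.
Then [S]/(Km+[S]) = 0.5135 ⇒ [S] = 11 × 0.5135/(1 − 0.5135) = 11.6 mM.

11.6 mM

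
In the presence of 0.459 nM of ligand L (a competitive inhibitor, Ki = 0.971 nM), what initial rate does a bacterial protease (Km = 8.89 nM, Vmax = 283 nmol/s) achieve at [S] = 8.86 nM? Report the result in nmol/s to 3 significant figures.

With α = 1 + [I]/Ki = 1 + 0.459/0.971 = 1.473, the competitive rate law is v = Vmax[S] / (αKm + [S]).
v = 283×8.86 / (1.473×8.89 + 8.86) = 2507/21.95 = 114 nmol/s.

114 nmol/s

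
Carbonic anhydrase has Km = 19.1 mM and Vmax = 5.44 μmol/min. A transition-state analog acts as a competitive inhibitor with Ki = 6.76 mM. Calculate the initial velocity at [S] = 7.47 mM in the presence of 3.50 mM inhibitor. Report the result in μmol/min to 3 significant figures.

1.11 μmol/min

With α = 1 + [I]/Ki = 1 + 3.50/6.76 = 1.518, the competitive rate law is v = Vmax[S] / (αKm + [S]).
v = 5.44×7.47 / (1.518×19.1 + 7.47) = 40.64/36.46 = 1.11 μmol/min.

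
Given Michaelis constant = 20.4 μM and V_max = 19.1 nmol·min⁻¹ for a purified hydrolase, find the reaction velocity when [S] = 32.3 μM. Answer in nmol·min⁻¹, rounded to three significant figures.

[S]/(Km+[S]) = 32.3/52.70 = 0.6129, the fractional saturation.
v = 0.6129 × Vmax = 0.6129 × 19.1 = 11.7 nmol·min⁻¹.

11.7 nmol·min⁻¹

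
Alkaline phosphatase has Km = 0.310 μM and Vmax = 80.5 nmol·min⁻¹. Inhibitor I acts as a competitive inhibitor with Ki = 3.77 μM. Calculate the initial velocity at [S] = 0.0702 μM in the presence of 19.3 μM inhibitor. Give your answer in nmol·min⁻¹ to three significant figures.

2.87 nmol·min⁻¹

α = 1 + [I]/Ki = 1 + 19.3/3.77 = 6.119.
For a competitive inhibitor, Vmax is unchanged and the apparent Km becomes α·Km: Km,app = 1.90 μM, Vmax,app = 80.5 nmol·min⁻¹.
v = Vmax,app·[S]/(Km,app + [S]) = 80.5 × 0.0702/(1.90 + 0.0702) = 2.87 nmol·min⁻¹.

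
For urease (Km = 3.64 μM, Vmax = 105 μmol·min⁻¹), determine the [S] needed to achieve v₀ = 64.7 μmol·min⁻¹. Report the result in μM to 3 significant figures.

The required fractional saturation is v/Vmax = 64.7/105 = 0.6162.
Then [S]/(Km+[S]) = 0.6162 ⇒ [S] = 3.64 × 0.6162/(1 − 0.6162) = 5.84 μM.

5.84 μM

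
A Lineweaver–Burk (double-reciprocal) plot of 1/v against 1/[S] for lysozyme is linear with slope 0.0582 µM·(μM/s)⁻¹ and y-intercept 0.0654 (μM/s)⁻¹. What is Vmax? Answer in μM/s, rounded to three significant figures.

15.3 μM/s

The y-intercept of a Lineweaver–Burk plot equals 1/Vmax, so Vmax = 1/0.0654 = 15.3 μM/s.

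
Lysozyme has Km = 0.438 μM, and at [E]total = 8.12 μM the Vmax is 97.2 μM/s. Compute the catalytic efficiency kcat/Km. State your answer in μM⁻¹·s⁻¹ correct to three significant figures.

kcat = Vmax/[E]total = 97.2/8.12 = 12.0 s⁻¹.
kcat/Km = 12.0/0.438 = 27.3 μM⁻¹·s⁻¹.

27.3 μM⁻¹·s⁻¹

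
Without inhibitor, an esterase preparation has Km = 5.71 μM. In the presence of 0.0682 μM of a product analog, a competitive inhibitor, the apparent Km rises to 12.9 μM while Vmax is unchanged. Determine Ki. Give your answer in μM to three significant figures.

0.0542 μM

Competitive: Km,app = α·Km with α = 1 + [I]/Ki.
α = Km,app/Km = 12.9/5.71 = 2.259.
Ki = [I]/(α − 1) = 0.0682/1.259 = 0.0542 μM.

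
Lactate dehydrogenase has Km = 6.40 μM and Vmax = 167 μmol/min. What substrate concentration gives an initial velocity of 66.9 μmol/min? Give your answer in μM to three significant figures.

The required fractional saturation is v/Vmax = 66.9/167 = 0.4006.
Then [S]/(Km+[S]) = 0.4006 ⇒ [S] = 6.40 × 0.4006/(1 − 0.4006) = 4.28 μM.

4.28 μM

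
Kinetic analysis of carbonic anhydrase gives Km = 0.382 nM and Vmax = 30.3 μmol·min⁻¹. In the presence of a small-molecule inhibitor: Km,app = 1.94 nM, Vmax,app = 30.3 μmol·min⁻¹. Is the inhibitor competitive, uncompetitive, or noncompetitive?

Km increases (0.382 → 1.94 nM) while Vmax is unchanged — the hallmark of competitive inhibition.

competitive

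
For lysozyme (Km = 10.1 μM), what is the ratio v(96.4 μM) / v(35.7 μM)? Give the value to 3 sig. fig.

The fractional saturations are [S]/(Km+[S]) = 35.7/45.80 = 0.7795 and 96.4/106.5 = 0.9052.
v₂/v₁ is just their ratio: 0.9052/0.7795 = 1.16.

1.16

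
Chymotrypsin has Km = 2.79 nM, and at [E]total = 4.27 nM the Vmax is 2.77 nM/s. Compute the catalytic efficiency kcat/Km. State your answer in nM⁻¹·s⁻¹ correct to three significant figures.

kcat = Vmax/[E]total = 2.77/4.27 = 0.649 s⁻¹.
kcat/Km = 0.649/2.79 = 0.233 nM⁻¹·s⁻¹.

0.233 nM⁻¹·s⁻¹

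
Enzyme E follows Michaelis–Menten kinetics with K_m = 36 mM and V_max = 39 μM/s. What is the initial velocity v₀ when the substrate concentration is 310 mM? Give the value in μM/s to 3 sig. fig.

[S]/(Km+[S]) = 310/346.0 = 0.8960, the fractional saturation.
v = 0.8960 × Vmax = 0.8960 × 39 = 34.9 μM/s.

34.9 μM/s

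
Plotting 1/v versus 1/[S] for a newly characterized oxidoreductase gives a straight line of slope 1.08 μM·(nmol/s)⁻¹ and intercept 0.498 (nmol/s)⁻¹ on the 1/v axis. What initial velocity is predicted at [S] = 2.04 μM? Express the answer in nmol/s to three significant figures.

The y-intercept is 1/Vmax, so Vmax = 1/0.498 = 2.01 nmol/s.
The slope is Km/Vmax, so Km = 1.08 × 2.01 = 2.17 μM.
Then v = 2.01 × 2.04/(2.17 + 2.04) = 0.973 nmol/s.

0.973 nmol/s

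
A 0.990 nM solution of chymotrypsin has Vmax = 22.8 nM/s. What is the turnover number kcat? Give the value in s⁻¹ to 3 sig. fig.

23.0 s⁻¹

kcat = Vmax/[E]total = 22.8 nM/s / 0.990 nM = 23.0 s⁻¹.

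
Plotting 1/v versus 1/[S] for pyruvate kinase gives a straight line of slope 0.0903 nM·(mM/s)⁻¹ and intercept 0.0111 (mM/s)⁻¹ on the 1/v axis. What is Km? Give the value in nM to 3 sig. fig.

y-intercept = 1/Vmax ⇒ Vmax = 90.1 mM/s; slope = Km/Vmax ⇒ Km = slope × Vmax.
Km = 0.0903 × 90.1 = 8.14 nM.

8.14 nM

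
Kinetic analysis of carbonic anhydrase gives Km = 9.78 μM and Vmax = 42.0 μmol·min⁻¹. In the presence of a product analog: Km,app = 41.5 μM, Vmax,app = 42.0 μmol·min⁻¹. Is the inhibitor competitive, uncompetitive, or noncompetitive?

Km increases (9.78 → 41.5 μM) while Vmax is unchanged — the hallmark of competitive inhibition.

competitive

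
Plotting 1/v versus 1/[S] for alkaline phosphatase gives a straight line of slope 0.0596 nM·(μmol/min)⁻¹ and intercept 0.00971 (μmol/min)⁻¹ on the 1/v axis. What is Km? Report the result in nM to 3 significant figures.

6.14 nM

y-intercept = 1/Vmax ⇒ Vmax = 103 μmol/min; slope = Km/Vmax ⇒ Km = slope × Vmax.
Km = 0.0596 × 103 = 6.14 nM.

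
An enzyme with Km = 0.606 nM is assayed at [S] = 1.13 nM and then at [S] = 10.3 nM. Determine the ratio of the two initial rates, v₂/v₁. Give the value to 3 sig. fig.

1.45

Since Vmax cancels, v₂/v₁ = [S]₂(Km+[S]₁) / [S]₁(Km+[S]₂).
= 10.3×(0.606+1.13) / (1.13×(0.606+10.3)) = 17.88/12.32 = 1.45.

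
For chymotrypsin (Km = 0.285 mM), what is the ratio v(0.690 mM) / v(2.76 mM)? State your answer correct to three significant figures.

The fractional saturations are [S]/(Km+[S]) = 2.76/3.045 = 0.9064 and 0.690/0.9750 = 0.7077.
v₂/v₁ is just their ratio: 0.7077/0.9064 = 0.781.

0.781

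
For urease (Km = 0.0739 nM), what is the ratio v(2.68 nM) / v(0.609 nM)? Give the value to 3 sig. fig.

Since Vmax cancels, v₂/v₁ = [S]₂(Km+[S]₁) / [S]₁(Km+[S]₂).
= 2.68×(0.0739+0.609) / (0.609×(0.0739+2.68)) = 1.830/1.677 = 1.09.

1.09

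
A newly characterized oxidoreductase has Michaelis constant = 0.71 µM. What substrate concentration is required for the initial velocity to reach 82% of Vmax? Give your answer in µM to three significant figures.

v/Vmax = [S]/(Km+[S]) = 0.82, so [S] = Km·0.82/(1 − 0.82) = 0.71 × 4.556.
[S] = 3.23 µM.

3.23 µM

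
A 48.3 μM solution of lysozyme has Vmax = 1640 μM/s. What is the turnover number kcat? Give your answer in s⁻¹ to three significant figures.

kcat = Vmax/[E]total = 1640 μM/s / 48.3 μM = 34.0 s⁻¹.

34.0 s⁻¹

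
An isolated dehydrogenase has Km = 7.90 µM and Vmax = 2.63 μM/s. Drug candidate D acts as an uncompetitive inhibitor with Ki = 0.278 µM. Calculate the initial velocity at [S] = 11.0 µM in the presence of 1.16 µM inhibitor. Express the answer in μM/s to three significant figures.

0.446 μM/s

α = 1 + [I]/Ki = 1 + 1.16/0.278 = 5.173.
For an uncompetitive inhibitor, both parameters are divided by α, giving Vmax/α and Km/α: Km,app = 1.53 µM, Vmax,app = 0.508 μM/s.
v = Vmax,app·[S]/(Km,app + [S]) = 0.508 × 11.0/(1.53 + 11.0) = 0.446 μM/s.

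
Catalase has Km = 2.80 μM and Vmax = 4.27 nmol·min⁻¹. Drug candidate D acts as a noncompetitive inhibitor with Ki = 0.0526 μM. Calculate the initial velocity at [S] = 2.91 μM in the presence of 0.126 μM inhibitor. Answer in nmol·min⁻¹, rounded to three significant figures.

With α = 1 + [I]/Ki = 1 + 0.126/0.0526 = 3.395, the noncompetitive rate law is v = (Vmax/α)·[S] / (Km + [S]).
v = (4.27/3.395)×2.91 / (2.80 + 2.91) = 3.660/5.710 = 0.641 nmol·min⁻¹.

0.641 nmol·min⁻¹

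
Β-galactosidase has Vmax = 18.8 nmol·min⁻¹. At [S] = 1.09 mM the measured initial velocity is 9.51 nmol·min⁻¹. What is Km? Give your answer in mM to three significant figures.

From v = Vmax[S]/(Km+[S]), Km = [S](Vmax − v)/v.
Km = 1.09 × (18.8 − 9.51) / 9.51 = 10.13/9.51 = 1.06 mM.

1.06 mM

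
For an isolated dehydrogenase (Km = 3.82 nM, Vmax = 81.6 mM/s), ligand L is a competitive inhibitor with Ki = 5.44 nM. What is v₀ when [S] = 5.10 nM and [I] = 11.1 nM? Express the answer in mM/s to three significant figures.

With α = 1 + [I]/Ki = 1 + 11.1/5.44 = 3.040, the competitive rate law is v = Vmax[S] / (αKm + [S]).
v = 81.6×5.10 / (3.040×3.82 + 5.10) = 416.2/16.71 = 24.9 mM/s.

24.9 mM/s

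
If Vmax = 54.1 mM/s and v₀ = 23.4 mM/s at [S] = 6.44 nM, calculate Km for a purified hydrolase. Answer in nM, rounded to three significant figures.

From v = Vmax[S]/(Km+[S]), Km = [S](Vmax − v)/v.
Km = 6.44 × (54.1 − 23.4) / 23.4 = 197.7/23.4 = 8.45 nM.

8.45 nM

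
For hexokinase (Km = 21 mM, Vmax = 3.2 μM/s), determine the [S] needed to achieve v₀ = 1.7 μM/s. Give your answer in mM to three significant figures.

23.8 mM

The required fractional saturation is v/Vmax = 1.7/3.2 = 0.5312.
Then [S]/(Km+[S]) = 0.5312 ⇒ [S] = 21 × 0.5312/(1 − 0.5312) = 23.8 mM.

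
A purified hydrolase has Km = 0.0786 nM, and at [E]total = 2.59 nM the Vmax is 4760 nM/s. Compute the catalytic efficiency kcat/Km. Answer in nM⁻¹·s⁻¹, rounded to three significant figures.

23400 nM⁻¹·s⁻¹

kcat = Vmax/[E]total = 4760/2.59 = 1840 s⁻¹.
kcat/Km = 1840/0.0786 = 23400 nM⁻¹·s⁻¹.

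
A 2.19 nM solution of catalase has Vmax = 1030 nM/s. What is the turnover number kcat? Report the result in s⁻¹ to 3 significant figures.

kcat = Vmax/[E]total = 1030 nM/s / 2.19 nM = 470 s⁻¹.

470 s⁻¹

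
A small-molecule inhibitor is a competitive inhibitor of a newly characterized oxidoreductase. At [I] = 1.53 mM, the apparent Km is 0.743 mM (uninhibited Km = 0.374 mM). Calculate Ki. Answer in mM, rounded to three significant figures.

1.55 mM

Competitive: Km,app = α·Km with α = 1 + [I]/Ki.
α = Km,app/Km = 0.743/0.374 = 1.987.
Since α = 1 + [I]/Ki, [I]/Ki = 1.987 − 1 = 0.9866 and Ki = 1.53/0.9866 = 1.55 mM.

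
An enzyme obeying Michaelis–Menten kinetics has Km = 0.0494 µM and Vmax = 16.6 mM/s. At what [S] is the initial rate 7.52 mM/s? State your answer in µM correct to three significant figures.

0.0409 µM

The required fractional saturation is v/Vmax = 7.52/16.6 = 0.4530.
Then [S]/(Km+[S]) = 0.4530 ⇒ [S] = 0.0494 × 0.4530/(1 − 0.4530) = 0.0409 µM.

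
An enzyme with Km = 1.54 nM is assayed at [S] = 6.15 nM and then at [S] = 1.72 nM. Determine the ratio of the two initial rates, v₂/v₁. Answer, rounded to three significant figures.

The fractional saturations are [S]/(Km+[S]) = 6.15/7.690 = 0.7997 and 1.72/3.260 = 0.5276.
v₂/v₁ is just their ratio: 0.5276/0.7997 = 0.660.

0.660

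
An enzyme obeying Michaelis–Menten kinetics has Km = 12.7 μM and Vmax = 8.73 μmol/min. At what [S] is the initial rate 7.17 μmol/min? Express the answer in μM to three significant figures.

58.4 μM

Rearranging v = Vmax[S]/(Km+[S]) gives [S] = Km·v/(Vmax − v).
[S] = 12.7 × 7.17 / (8.73 − 7.17) = 91.06/1.560 = 58.4 μM.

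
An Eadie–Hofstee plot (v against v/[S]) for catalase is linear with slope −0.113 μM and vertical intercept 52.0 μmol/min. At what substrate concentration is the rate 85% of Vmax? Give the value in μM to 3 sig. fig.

0.640 μM

The Eadie–Hofstee slope gives Km = 0.113 μM (slope = −Km).
v/Vmax = [S]/(Km+[S]) = 0.85 ⇒ [S] = Km·0.85/(1−0.85) = 0.113 × 5.667 = 0.640 μM.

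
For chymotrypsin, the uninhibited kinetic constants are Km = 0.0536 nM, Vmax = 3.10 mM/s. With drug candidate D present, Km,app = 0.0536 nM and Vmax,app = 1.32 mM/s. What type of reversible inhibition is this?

Vmax decreases (3.10 → 1.32 mM/s) while Km is unchanged — pure noncompetitive inhibition.

noncompetitive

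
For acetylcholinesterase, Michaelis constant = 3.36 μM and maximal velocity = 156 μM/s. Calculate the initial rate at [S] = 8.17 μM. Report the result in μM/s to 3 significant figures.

111 μM/s

[S]/(Km+[S]) = 8.17/11.53 = 0.7086, the fractional saturation.
v = 0.7086 × Vmax = 0.7086 × 156 = 111 μM/s.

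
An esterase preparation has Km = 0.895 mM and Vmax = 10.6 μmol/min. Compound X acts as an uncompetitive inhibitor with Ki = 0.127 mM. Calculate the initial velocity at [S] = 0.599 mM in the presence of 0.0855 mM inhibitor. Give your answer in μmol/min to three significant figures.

α = 1 + [I]/Ki = 1 + 0.0855/0.127 = 1.673.
For an uncompetitive inhibitor, both parameters are divided by α, giving Vmax/α and Km/α: Km,app = 0.535 mM, Vmax,app = 6.34 μmol/min.
v = Vmax,app·[S]/(Km,app + [S]) = 6.34 × 0.599/(0.535 + 0.599) = 3.35 μmol/min.

3.35 μmol/min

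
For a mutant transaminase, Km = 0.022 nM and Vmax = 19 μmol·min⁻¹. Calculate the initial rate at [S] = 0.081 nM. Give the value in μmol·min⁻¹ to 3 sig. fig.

v = Vmax·[S]/(Km + [S]) = 19 × 0.081 / (0.022 + 0.081)
  = 1.539 / 0.1030 = 14.9 μmol·min⁻¹.

14.9 μmol·min⁻¹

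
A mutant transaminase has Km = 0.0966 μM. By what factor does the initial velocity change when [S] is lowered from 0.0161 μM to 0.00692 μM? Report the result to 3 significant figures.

The fractional saturations are [S]/(Km+[S]) = 0.0161/0.1127 = 0.1429 and 0.00692/0.1035 = 0.06685.
v₂/v₁ is just their ratio: 0.06685/0.1429 = 0.468.

0.468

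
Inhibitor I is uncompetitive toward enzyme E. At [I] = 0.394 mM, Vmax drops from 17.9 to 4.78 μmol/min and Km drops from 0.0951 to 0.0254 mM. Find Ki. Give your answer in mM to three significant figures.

Uncompetitive: Vmax,app = Vmax/α (and Km,app = Km/α) with α = 1 + [I]/Ki.
α = Vmax/Vmax,app = 17.9/4.78 = 3.745.
Ki = [I]/(α − 1) = 0.394/2.745 = 0.144 mM.

0.144 mM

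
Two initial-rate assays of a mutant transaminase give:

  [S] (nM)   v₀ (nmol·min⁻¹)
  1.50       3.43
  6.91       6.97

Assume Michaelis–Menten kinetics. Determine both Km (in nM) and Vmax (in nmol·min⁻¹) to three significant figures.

From v = Vmax[S]/(Km+[S]), each point gives Vmax = v(Km+[S])/[S].
Equating: 3.43(Km+1.50)/1.50 = 6.97(Km+6.91)/6.91.
2.287·Km + 3.43 = 1.009·Km + 6.97, so (2.287 − 1.009)·Km = 6.97 − 3.43.
Km = 3.540/1.278 = 2.77 nM; then Vmax = 3.43(2.77+1.50)/1.50 = 9.76 nmol·min⁻¹.

Km = 2.77 nM; Vmax = 9.76 nmol·min⁻¹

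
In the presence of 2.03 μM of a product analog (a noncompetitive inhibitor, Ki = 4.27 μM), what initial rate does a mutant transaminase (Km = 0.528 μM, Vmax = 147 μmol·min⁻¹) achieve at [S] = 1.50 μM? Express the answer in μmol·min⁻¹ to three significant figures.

With α = 1 + [I]/Ki = 1 + 2.03/4.27 = 1.475, the noncompetitive rate law is v = (Vmax/α)·[S] / (Km + [S]).
v = (147/1.475)×1.50 / (0.528 + 1.50) = 149.4/2.028 = 73.7 μmol·min⁻¹.

73.7 μmol·min⁻¹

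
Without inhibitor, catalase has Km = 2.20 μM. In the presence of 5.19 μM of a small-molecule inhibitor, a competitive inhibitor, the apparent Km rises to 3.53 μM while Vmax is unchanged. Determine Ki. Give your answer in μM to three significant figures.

8.58 μM

Competitive: Km,app = α·Km with α = 1 + [I]/Ki.
α = Km,app/Km = 3.53/2.20 = 1.605.
Since α = 1 + [I]/Ki, [I]/Ki = 1.605 − 1 = 0.6045 and Ki = 5.19/0.6045 = 8.58 μM.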